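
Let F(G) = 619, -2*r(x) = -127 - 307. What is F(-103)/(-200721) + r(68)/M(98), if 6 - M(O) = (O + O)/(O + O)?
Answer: 43553362/1003605 ≈ 43.397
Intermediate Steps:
r(x) = 217 (r(x) = -(-127 - 307)/2 = -1/2*(-434) = 217)
M(O) = 5 (M(O) = 6 - (O + O)/(O + O) = 6 - 2*O/(2*O) = 6 - 2*O*1/(2*O) = 6 - 1*1 = 6 - 1 = 5)
F(-103)/(-200721) + r(68)/M(98) = 619/(-200721) + 217/5 = 619*(-1/200721) + 217*(1/5) = -619/200721 + 217/5 = 43553362/1003605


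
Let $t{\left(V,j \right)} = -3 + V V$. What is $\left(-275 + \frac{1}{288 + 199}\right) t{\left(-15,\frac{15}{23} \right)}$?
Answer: $- \frac{29731128}{487} \approx -61050.0$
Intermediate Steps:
$t{\left(V,j \right)} = -3 + V^{2}$
$\left(-275 + \frac{1}{288 + 199}\right) t{\left(-15,\frac{15}{23} \right)} = \left(-275 + \frac{1}{288 + 199}\right) \left(-3 + \left(-15\right)^{2}\right) = \left(-275 + \frac{1}{487}\right) \left(-3 + 225\right) = \left(-275 + \frac{1}{487}\right) 222 = \left(- \frac{133924}{487}\right) 222 = - \frac{29731128}{487}$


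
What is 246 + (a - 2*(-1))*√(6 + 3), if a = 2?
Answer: 258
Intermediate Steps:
246 + (a - 2*(-1))*√(6 + 3) = 246 + (2 - 2*(-1))*√(6 + 3) = 246 + (2 + 2)*√9 = 246 + 4*3 = 246 + 12 = 258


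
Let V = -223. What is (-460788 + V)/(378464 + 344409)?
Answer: -461011/722873 ≈ -0.63775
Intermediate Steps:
(-460788 + V)/(378464 + 344409) = (-460788 - 223)/(378464 + 344409) = -461011/722873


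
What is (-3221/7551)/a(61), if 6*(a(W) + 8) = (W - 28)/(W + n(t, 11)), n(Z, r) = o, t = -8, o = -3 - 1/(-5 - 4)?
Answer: 3369166/62439219 ≈ 0.053959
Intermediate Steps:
o = -26/9 (o = -3 - 1/(-9) = -3 - 1*(-⅑) = -3 + ⅑ = -26/9 ≈ -2.8889)
n(Z, r) = -26/9
a(W) = -8 + (-28 + W)/(6*(-26/9 + W)) (a(W) = -8 + ((W - 28)/(W - 26/9))/6 = -8 + ((-28 + W)/(-26/9 + W))/6 = -8 + (-28 + W)/(6*(-26/9 + W)))
(-3221/7551)/a(61) = (-3221/7551)/(((332 - 141*61)/(2*(-26 + 9*61)))) = (-3221*1/7551)/(((332 - 8601)/(2*(-26 + 549)))) = -3221/(7551*((½)*(-8269)/523)) = -3221/(7551*((½)*(1/523)*(-8269))) = -3221/(7551*(-8269/1046)) = -3221/7551*(-1046/8269) = 3369166/62439219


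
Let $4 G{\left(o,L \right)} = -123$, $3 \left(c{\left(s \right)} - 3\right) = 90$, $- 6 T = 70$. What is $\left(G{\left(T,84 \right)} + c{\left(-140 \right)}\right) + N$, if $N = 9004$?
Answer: $\frac{36025}{4} \approx 9006.3$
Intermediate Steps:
$T = - \frac{35}{3}$ ($T = \left(- \frac{1}{6}\right) 70 = - \frac{35}{3} \approx -11.667$)
$c{\left(s \right)} = 33$ ($c{\left(s \right)} = 3 + \frac{1}{3} \cdot 90 = 3 + 30 = 33$)
$G{\left(o,L \right)} = - \frac{123}{4}$ ($G{\left(o,L \right)} = \frac{1}{4} \left(-123\right) = - \frac{123}{4}$)
$\left(G{\left(T,84 \right)} + c{\left(-140 \right)}\right) + N = \left(- \frac{123}{4} + 33\right) + 9004 = \frac{9}{4} + 9004 = \frac{36025}{4}$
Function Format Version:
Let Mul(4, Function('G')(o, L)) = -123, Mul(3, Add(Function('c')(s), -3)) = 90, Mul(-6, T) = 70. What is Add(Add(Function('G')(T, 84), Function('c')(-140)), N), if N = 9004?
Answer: Rational(36025, 4) ≈ 9006.3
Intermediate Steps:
T = Rational(-35, 3) (T = Mul(Rational(-1, 6), 70) = Rational(-35, 3) ≈ -11.667)
Function('c')(s) = 33 (Function('c')(s) = Add(3, Mul(Rational(1, 3), 90)) = Add(3, 30) = 33)
Function('G')(o, L) = Rational(-123, 4) (Function('G')(o, L) = Mul(Rational(1, 4), -123) = Rational(-123, 4))
Add(Add(Function('G')(T, 84), Function('c')(-140)), N) = Add(Add(Rational(-123, 4), 33), 9004) = Add(Rational(9, 4), 9004) = Rational(36025, 4)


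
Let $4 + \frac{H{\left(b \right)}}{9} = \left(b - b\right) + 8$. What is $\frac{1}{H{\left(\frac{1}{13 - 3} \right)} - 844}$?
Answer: $- \frac{1}{808} \approx -0.0012376$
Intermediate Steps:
$H{\left(b \right)} = 36$ ($H{\left(b \right)} = -36 + 9 \left(\left(b - b\right) + 8\right) = -36 + 9 \left(0 + 8\right) = -36 + 9 \cdot 8 = -36 + 72 = 36$)
$\frac{1}{H{\left(\frac{1}{13 - 3} \right)} - 844} = \frac{1}{36 - 844} = \frac{1}{-808} = - \frac{1}{808}$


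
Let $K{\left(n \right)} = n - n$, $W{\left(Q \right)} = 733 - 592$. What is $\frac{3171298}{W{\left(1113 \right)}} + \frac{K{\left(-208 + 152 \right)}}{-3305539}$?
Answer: $\frac{3171298}{141} \approx 22491.0$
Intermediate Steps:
$W{\left(Q \right)} = 141$ ($W{\left(Q \right)} = 733 - 592 = 141$)
$K{\left(n \right)} = 0$
$\frac{3171298}{W{\left(1113 \right)}} + \frac{K{\left(-208 + 152 \right)}}{-3305539} = \frac{3171298}{141} + \frac{0}{-3305539} = 3171298 \cdot \frac{1}{141} + 0 \left(- \frac{1}{3305539}\right) = \frac{3171298}{141} + 0 = \frac{3171298}{141}$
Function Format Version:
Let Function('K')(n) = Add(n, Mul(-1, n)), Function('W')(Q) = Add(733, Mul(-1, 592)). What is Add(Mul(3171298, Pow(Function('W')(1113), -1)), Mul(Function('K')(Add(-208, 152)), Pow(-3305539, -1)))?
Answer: Rational(3171298, 141) ≈ 22491.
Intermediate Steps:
Function('W')(Q) = 141 (Function('W')(Q) = Add(733, -592) = 141)
Function('K')(n) = 0
Add(Mul(3171298, Pow(Function('W')(1113), -1)), Mul(Function('K')(Add(-208, 152)), Pow(-3305539, -1))) = Add(Mul(3171298, Pow(141, -1)), Mul(0, Pow(-3305539, -1))) = Add(Mul(3171298, Rational(1, 141)), Mul(0, Rational(-1, 3305539))) = Add(Rational(3171298, 141), 0) = Rational(3171298, 141)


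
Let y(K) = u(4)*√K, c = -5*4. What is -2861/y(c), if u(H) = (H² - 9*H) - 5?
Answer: -2861*I*√5/250 ≈ -25.59*I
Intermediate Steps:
u(H) = -5 + H² - 9*H
c = -20
y(K) = -25*√K (y(K) = (-5 + 4² - 9*4)*√K = (-5 + 16 - 36)*√K = -25*√K)
-2861/y(c) = -2861*I*√5/250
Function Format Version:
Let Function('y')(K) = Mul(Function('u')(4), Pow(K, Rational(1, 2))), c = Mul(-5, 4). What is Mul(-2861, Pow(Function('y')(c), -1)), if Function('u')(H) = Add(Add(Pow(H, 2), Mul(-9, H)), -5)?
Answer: Mul(Rational(-2861, 250), I, Pow(5, Rational(1, 2))) ≈ Mul(-25.590, I)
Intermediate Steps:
Function('u')(H) = Add(-5, Pow(H, 2), Mul(-9, H))
c = -20
Function('y')(K) = Mul(-25, Pow(K, Rational(1, 2))) (Function('y')(K) = Mul(Add(-5, Pow(4, 2), Mul(-9, 4)), Pow(K, Rational(1, 2))) = Mul(Add(-5, 16, -36), Pow(K, Rational(1, 2))) = Mul(-25, Pow(K, Rational(1, 2))))
Mul(-2861, Pow(Function('y')(c), -1)) = Mul(-2861, Pow(Mul(-25, Pow(-20, Rational(1, 2))), -1)) = Mul(-2861, Pow(Mul(-25, Mul(2, I, Pow(5, Rational(1, 2)))), -1)) = Mul(-2861, Pow(Mul(-50, I, Pow(5, Rational(1, 2))), -1)) = Mul(-2861, Mul(Rational(1, 250), I, Pow(5, Rational(1, 2)))) = Mul(Rational(-2861, 250), I, Pow(5, Rational(1, 2)))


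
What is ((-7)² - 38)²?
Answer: 121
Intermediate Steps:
((-7)² - 38)² = (49 - 38)² = 11² = 121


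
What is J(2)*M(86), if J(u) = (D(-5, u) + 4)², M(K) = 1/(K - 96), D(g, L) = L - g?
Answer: -121/10 ≈ -12.100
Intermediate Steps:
M(K) = 1/(-96 + K)
J(u) = (9 + u)² (J(u) = ((u - 1*(-5)) + 4)² = ((u + 5) + 4)² = ((5 + u) + 4)² = (9 + u)²)
J(2)*M(86) = (9 + 2)²/(-96 + 86) = 11²/(-10) = 121*(-⅒) = -121/10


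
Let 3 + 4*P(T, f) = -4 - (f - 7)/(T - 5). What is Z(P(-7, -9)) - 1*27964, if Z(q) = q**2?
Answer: -4026191/144 ≈ -27960.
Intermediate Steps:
P(T, f) = -7/4 - (-7 + f)/(4*(-5 + T)) (P(T, f) = -3/4 + (-4 - (f - 7)/(T - 5))/4 = -3/4 + (-4 - (-7 + f)/(-5 + T))/4 = -3/4 + (-1 - (-7 + f)/(4*(-5 + T))) = -7/4 - (-7 + f)/(4*(-5 + T)))
Z(P(-7, -9)) - 1*27964 = ((42 - 1*(-9) - 7*(-7))/(4*(-5 - 7)))**2 - 1*27964 = ((1/4)*(42 + 9 + 49)/(-12))**2 - 27964 = ((1/4)*(-1/12)*100)**2 - 27964 = (-25/12)**2 - 27964 = 625/144 - 27964 = -4026191/144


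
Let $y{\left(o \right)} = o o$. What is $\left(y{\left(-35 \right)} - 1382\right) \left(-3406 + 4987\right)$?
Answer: $-248217$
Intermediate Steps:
$y{\left(o \right)} = o^{2}$
$\left(y{\left(-35 \right)} - 1382\right) \left(-3406 + 4987\right) = \left(\left(-35\right)^{2} - 1382\right) \left(-3406 + 4987\right) = \left(1225 - 1382\right) 1581 = \left(-157\right) 1581 = -248217$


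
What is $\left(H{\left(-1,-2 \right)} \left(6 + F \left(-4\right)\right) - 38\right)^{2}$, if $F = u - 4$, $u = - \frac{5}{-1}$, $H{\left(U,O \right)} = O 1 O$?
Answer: $900$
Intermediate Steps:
$H{\left(U,O \right)} = O^{2}$ ($H{\left(U,O \right)} = O O = O^{2}$)
$u = 5$ ($u = \left(-5\right) \left(-1\right) = 5$)
$F = 1$ ($F = 5 - 4 = 1$)
$\left(H{\left(-1,-2 \right)} \left(6 + F \left(-4\right)\right) - 38\right)^{2} = \left(\left(-2\right)^{2} \left(6 + 1 \left(-4\right)\right) - 38\right)^{2} = \left(4 \left(6 - 4\right) - 38\right)^{2} = \left(4 \cdot 2 - 38\right)^{2} = \left(8 - 38\right)^{2} = \left(-30\right)^{2} = 900$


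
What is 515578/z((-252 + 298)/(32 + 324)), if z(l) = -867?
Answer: -515578/867 ≈ -594.67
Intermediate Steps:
515578/z((-252 + 298)/(32 + 324)) = 515578/(-867) = 515578*(-1/867) = -515578/867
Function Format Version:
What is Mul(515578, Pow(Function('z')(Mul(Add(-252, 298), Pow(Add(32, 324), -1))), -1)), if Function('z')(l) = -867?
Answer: Rational(-515578, 867) ≈ -594.67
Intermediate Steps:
Mul(515578, Pow(Function('z')(Mul(Add(-252, 298), Pow(Add(32, 324), -1))), -1)) = Mul(515578, Pow(-867, -1)) = Mul(515578, Rational(-1, 867)) = Rational(-515578, 867)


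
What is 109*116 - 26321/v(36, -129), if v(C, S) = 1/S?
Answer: 3408053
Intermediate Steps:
109*116 - 26321/v(36, -129) = 109*116 - 26321/(1/(-129)) = 12644 - 26321/(-1/129) = 12644 - 26321*(-129) = 12644 - 1*(-3395409) = 12644 + 3395409 = 3408053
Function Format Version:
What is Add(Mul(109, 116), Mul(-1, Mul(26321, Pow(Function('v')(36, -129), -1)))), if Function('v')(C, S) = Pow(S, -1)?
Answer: 3408053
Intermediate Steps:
Add(Mul(109, 116), Mul(-1, Mul(26321, Pow(Function('v')(36, -129), -1)))) = Add(Mul(109, 116), Mul(-1, Mul(26321, Pow(Pow(-129, -1), -1)))) = Add(12644, Mul(-1, Mul(26321, Pow(Rational(-1, 129), -1)))) = Add(12644, Mul(-1, Mul(26321, -129))) = Add(12644, Mul(-1, -3395409)) = Add(12644, 3395409) = 3408053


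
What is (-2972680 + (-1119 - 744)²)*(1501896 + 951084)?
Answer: 1221802355220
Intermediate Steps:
(-2972680 + (-1119 - 744)²)*(1501896 + 951084) = (-2972680 + (-1863)²)*2452980 = (-2972680 + 3470769)*2452980 = 498089*2452980 = 1221802355220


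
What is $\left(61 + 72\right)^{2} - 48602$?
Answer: $-30913$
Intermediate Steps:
$\left(61 + 72\right)^{2} - 48602 = 133^{2} - 48602 = 17689 - 48602 = -30913$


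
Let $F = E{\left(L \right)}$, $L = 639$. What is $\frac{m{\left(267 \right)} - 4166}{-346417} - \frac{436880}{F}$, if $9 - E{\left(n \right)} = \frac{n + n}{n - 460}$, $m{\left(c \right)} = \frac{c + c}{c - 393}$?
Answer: $- \frac{189632341956055}{807498027} \approx -2.3484 \cdot 10^{5}$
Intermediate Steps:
$m{\left(c \right)} = \frac{2 c}{-393 + c}$
$E{\left(n \right)} = 9 - \frac{2 n}{-460 + n}$ ($E{\left(n \right)} = 9 - \frac{n + n}{n - 460} = 9 - \frac{2 n}{-460 + n}$)
$F = \frac{333}{179}$ ($F = \frac{-4140 + 7 \cdot 639}{-460 + 639} = \frac{-4140 + 4473}{179} = \frac{1}{179} \cdot 333 = \frac{333}{179} \approx 1.8603$)
$\frac{m{\left(267 \right)} - 4166}{-346417} - \frac{436880}{F} = \frac{2 \cdot 267 \frac{1}{-393 + 267} - 4166}{-346417} - \frac{436880}{\frac{333}{179}} = \left(2 \cdot 267 \frac{1}{-126} - 4166\right) \left(- \frac{1}{346417}\right) - \frac{78201520}{333} = \left(2 \cdot 267 \left(- \frac{1}{126}\right) - 4166\right) \left(- \frac{1}{346417}\right) - \frac{78201520}{333} = \left(- \frac{89}{21} - 4166\right) \left(- \frac{1}{346417}\right) - \frac{78201520}{333} = \left(- \frac{87575}{21}\right) \left(- \frac{1}{346417}\right) - \frac{78201520}{333} = \frac{87575}{7274757} - \frac{78201520}{333} = - \frac{189632341956055}{807498027}$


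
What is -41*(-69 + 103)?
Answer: -1394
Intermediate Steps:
-41*(-69 + 103) = -41*34 = -1394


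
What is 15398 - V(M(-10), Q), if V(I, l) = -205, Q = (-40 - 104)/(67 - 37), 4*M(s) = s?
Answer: 15603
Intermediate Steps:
M(s) = s/4
Q = -24/5 (Q = -144/30 = -144*1/30 = -24/5 ≈ -4.8000)
15398 - V(M(-10), Q) = 15398 - 1*(-205) = 15398 + 205 = 15603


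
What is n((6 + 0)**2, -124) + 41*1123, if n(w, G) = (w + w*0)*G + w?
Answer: 41615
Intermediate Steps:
n(w, G) = w + G*w (n(w, G) = (w + 0)*G + w = w*G + w = G*w + w = w + G*w)
n((6 + 0)**2, -124) + 41*1123 = (6 + 0)**2*(1 - 124) + 41*1123 = 6**2*(-123) + 46043 = 36*(-123) + 46043 = -4428 + 46043 = 41615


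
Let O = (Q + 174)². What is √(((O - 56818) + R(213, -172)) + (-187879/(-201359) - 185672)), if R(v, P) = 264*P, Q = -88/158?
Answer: 3*I*√7248718555998353637/15907361 ≈ 507.75*I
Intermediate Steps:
Q = -44/79 (Q = -88*1/158 = -44/79 ≈ -0.55696)
O = 187744804/6241 (O = (-44/79 + 174)² = (13702/79)² = 187744804/6241 ≈ 30083.)
√(((O - 56818) + R(213, -172)) + (-187879/(-201359) - 185672)) = √(((187744804/6241 - 56818) + 264*(-172)) + (-187879/(-201359) - 185672)) = √((-166856334/6241 - 45408) + (-187879*(-1/201359) - 185672)) = √(-450247662/6241 + (187879/201359 - 185672)) = √(-450247662/6241 - 37386540369/201359) = √(-323990817415587/1256681519) = 3*I*√7248718555998353637/15907361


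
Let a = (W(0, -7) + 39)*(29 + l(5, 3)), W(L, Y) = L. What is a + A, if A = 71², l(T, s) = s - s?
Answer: 6172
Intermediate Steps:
l(T, s) = 0
A = 5041
a = 1131 (a = (0 + 39)*(29 + 0) = 39*29 = 1131)
a + A = 1131 + 5041 = 6172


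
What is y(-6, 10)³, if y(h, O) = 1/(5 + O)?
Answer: 1/3375 ≈ 0.00029630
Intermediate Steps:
y(-6, 10)³ = (1/(5 + 10))³ = (1/15)³ = 1/3375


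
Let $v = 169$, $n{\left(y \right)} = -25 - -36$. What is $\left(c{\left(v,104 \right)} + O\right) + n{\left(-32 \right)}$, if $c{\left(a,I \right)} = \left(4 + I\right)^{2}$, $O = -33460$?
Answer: $-21785$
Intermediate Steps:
$n{\left(y \right)} = 11$ ($n{\left(y \right)} = -25 + 36 = 11$)
$\left(c{\left(v,104 \right)} + O\right) + n{\left(-32 \right)} = \left(\left(4 + 104\right)^{2} - 33460\right) + 11 = \left(108^{2} - 33460\right) + 11 = \left(11664 - 33460\right) + 11 = -21796 + 11 = -21785$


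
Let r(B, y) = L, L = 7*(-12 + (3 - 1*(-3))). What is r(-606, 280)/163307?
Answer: -42/163307 ≈ -0.00025718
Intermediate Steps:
L = -42 (L = 7*(-12 + (3 + 3)) = 7*(-12 + 6) = 7*(-6) = -42)
r(B, y) = -42
r(-606, 280)/163307 = -42/163307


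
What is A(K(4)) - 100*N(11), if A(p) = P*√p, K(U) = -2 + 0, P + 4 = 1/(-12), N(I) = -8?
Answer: 800 - 49*I*√2/12 ≈ 800.0 - 5.7747*I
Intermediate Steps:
P = -49/12 (P = -4 + 1/(-12) = -4 - 1/12 = -49/12 ≈ -4.0833)
K(U) = -2
A(p) = -49*√p/12
A(K(4)) - 100*N(11) = -49*I*√2/12 - 100*(-8) = -49*I*√2/12 + 800 = 800 - 49*I*√2/12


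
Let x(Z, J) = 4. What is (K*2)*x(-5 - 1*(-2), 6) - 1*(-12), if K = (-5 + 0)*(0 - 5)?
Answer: 212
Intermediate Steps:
K = 25 (K = -5*(-5) = 25)
(K*2)*x(-5 - 1*(-2), 6) - 1*(-12) = (25*2)*4 - 1*(-12) = 50*4 + 12 = 200 + 12 = 212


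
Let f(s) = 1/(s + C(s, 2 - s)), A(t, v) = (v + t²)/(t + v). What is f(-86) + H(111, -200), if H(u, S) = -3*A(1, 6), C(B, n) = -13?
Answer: -298/99 ≈ -3.0101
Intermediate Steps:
A(t, v) = (v + t²)/(t + v)
f(s) = 1/(-13 + s) (f(s) = 1/(s - 13) = 1/(-13 + s))
H(u, S) = -3 (H(u, S) = -3*(6 + 1²)/(1 + 6) = -3*(6 + 1)/7 = -3*7/7 = -3*1 = -3)
f(-86) + H(111, -200) = 1/(-13 - 86) - 3 = 1/(-99) - 3 = -1/99 - 3 = -298/99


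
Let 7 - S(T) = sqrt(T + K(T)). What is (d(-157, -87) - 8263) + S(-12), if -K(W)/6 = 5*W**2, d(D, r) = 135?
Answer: -8121 - 38*I*sqrt(3) ≈ -8121.0 - 65.818*I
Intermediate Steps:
K(W) = -30*W**2
S(T) = 7 - sqrt(T - 30*T**2)
(d(-157, -87) - 8263) + S(-12) = (135 - 8263) + (7 - sqrt(-1*(-12)*(-1 + 30*(-12)))) = -8128 + (7 - sqrt(-1*(-12)*(-1 - 360))) = -8128 + (7 - sqrt(-1*(-12)*(-361))) = -8128 + (7 - sqrt(-4332)) = -8128 + (7 - 38*I*sqrt(3)) = -8121 - 38*I*sqrt(3)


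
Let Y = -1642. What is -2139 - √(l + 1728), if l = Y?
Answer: -2139 - √86 ≈ -2148.3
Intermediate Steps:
l = -1642
-2139 - √(l + 1728) = -2139 - √(-1642 + 1728) = -2139 - √86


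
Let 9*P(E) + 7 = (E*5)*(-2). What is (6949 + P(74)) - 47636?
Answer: -40770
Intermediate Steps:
P(E) = -7/9 - 10*E/9 (P(E) = -7/9 + ((E*5)*(-2))/9 = -7/9 + ((5*E)*(-2))/9 = -7/9 + (-10*E)/9 = -7/9 - 10*E/9)
(6949 + P(74)) - 47636 = (6949 + (-7/9 - 10/9*74)) - 47636 = (6949 + (-7/9 - 740/9)) - 47636 = (6949 - 83) - 47636 = 6866 - 47636 = -40770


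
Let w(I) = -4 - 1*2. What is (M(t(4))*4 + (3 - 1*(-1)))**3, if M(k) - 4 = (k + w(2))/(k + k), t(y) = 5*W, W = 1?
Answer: 941192/125 ≈ 7529.5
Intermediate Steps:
w(I) = -6 (w(I) = -4 - 2 = -6)
t(y) = 5 (t(y) = 5*1 = 5)
M(k) = 4 + (-6 + k)/(2*k) (M(k) = 4 + (k - 6)/(k + k) = 4 + (-6 + k)/((2*k)) = 4 + (-6 + k)*(1/(2*k)) = 4 + (-6 + k)/(2*k))
(M(t(4))*4 + (3 - 1*(-1)))**3 = ((9/2 - 3/5)*4 + (3 - 1*(-1)))**3 = ((9/2 - 3*1/5)*4 + (3 + 1))**3 = ((9/2 - 3/5)*4 + 4)**3 = ((39/10)*4 + 4)**3 = (78/5 + 4)**3 = (98/5)**3 = 941192/125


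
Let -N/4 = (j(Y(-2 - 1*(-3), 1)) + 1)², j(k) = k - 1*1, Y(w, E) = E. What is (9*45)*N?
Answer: -1620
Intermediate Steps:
j(k) = -1 + k (j(k) = k - 1 = -1 + k)
N = -4 (N = -4*((-1 + 1) + 1)² = -4*(0 + 1)² = -4*1² = -4*1 = -4)
(9*45)*N = (9*45)*(-4) = 405*(-4) = -1620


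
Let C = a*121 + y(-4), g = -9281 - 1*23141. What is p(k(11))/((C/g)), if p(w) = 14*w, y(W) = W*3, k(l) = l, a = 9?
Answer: -4992988/1077 ≈ -4636.0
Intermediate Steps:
y(W) = 3*W
g = -32422 (g = -9281 - 23141 = -32422)
C = 1077 (C = 9*121 + 3*(-4) = 1089 - 12 = 1077)
p(k(11))/((C/g)) = (14*11)/((1077/(-32422))) = 154/((1077*(-1/32422))) = 154/(-1077/32422) = 154*(-32422/1077) = -4992988/1077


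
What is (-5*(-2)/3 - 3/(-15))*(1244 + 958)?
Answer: 38902/5 ≈ 7780.4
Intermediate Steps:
(-5*(-2)/3 - 3/(-15))*(1244 + 958) = (10*(⅓) - 3*(-1/15))*2202 = (10/3 + ⅕)*2202 = (53/15)*2202 = 38902/5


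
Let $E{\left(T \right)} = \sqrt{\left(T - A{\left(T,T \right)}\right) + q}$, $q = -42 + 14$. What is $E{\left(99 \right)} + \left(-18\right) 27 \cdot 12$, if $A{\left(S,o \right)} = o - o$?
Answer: $-5832 + \sqrt{71} \approx -5823.6$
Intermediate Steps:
$A{\left(S,o \right)} = 0$
$q = -28$
$E{\left(T \right)} = \sqrt{-28 + T}$ ($E{\left(T \right)} = \sqrt{\left(T - 0\right) - 28} = \sqrt{\left(T + 0\right) - 28} = \sqrt{T - 28} = \sqrt{-28 + T}$)
$E{\left(99 \right)} + \left(-18\right) 27 \cdot 12 = \sqrt{-28 + 99} + \left(-18\right) 27 \cdot 12 = \sqrt{71} - 5832 = -5832 + \sqrt{71}$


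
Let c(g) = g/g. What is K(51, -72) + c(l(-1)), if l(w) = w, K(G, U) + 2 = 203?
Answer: 202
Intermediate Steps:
K(G, U) = 201 (K(G, U) = -2 + 203 = 201)
c(g) = 1
K(51, -72) + c(l(-1)) = 201 + 1 = 202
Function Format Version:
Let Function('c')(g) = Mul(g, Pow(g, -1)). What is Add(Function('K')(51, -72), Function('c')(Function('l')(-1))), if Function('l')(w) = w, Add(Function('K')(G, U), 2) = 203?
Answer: 202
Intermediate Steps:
Function('K')(G, U) = 201 (Function('K')(G, U) = Add(-2, 203) = 201)
Function('c')(g) = 1
Add(Function('K')(51, -72), Function('c')(Function('l')(-1))) = Add(201, 1) = 202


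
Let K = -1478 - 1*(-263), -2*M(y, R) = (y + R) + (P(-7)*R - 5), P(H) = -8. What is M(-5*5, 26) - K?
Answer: 1321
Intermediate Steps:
M(y, R) = 5/2 - y/2 + 7*R/2 (M(y, R) = -((y + R) + (-8*R - 5))/2 = -((R + y) + (-5 - 8*R))/2 = -(-5 + y - 7*R)/2 = 5/2 - y/2 + 7*R/2)
K = -1215 (K = -1478 + 263 = -1215)
M(-5*5, 26) - K = (5/2 - (-5)*5/2 + (7/2)*26) - 1*(-1215) = (5/2 - ½*(-25) + 91) + 1215 = (5/2 + 25/2 + 91) + 1215 = 106 + 1215 = 1321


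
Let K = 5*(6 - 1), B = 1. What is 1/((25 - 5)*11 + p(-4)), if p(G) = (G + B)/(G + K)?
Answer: 7/1539 ≈ 0.0045484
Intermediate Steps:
K = 25 (K = 5*5 = 25)
p(G) = (1 + G)/(25 + G) (p(G) = (G + 1)/(G + 25) = (1 + G)/(25 + G))
1/((25 - 5)*11 + p(-4)) = 1/((25 - 5)*11 + (1 - 4)/(25 - 4)) = 1/(20*11 - 3/21) = 1/(220 + (1/21)*(-3)) = 1/(220 - 1/7) = 1/(1539/7) = 7/1539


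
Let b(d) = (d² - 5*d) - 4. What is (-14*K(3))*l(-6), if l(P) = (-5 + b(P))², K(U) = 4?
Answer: -181944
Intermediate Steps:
b(d) = -4 + d² - 5*d
l(P) = (-9 + P² - 5*P)² (l(P) = (-5 + (-4 + P² - 5*P))² = (-9 + P² - 5*P)²)
(-14*K(3))*l(-6) = (-14*4)*(9 - 1*(-6)² + 5*(-6))² = -56*(9 - 1*36 - 30)² = -56*(9 - 36 - 30)² = -56*(-57)² = -56*3249 = -181944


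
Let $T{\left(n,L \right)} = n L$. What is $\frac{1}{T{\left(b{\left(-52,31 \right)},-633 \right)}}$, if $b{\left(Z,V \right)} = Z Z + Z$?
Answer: $- \frac{1}{1678716} \approx -5.9569 \cdot 10^{-7}$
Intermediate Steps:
$b{\left(Z,V \right)} = Z + Z^{2}$ ($b{\left(Z,V \right)} = Z^{2} + Z = Z + Z^{2}$)
$T{\left(n,L \right)} = L n$
$\frac{1}{T{\left(b{\left(-52,31 \right)},-633 \right)}} = \frac{1}{\left(-633\right) \left(- 52 \left(1 - 52\right)\right)} = \frac{1}{\left(-633\right) \left(\left(-52\right) \left(-51\right)\right)} = \frac{1}{\left(-633\right) 2652} = \frac{1}{-1678716} = - \frac{1}{1678716}$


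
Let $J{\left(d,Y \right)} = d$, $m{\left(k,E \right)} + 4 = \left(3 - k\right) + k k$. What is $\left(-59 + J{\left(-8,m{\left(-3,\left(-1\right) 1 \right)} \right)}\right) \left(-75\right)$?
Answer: $5025$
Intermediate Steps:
$m{\left(k,E \right)} = -1 + k^{2} - k$ ($m{\left(k,E \right)} = -4 - \left(-3 + k - k k\right) = -4 - \left(-3 + k - k^{2}\right) = -4 + \left(3 + k^{2} - k\right) = -1 + k^{2} - k$)
$\left(-59 + J{\left(-8,m{\left(-3,\left(-1\right) 1 \right)} \right)}\right) \left(-75\right) = \left(-59 - 8\right) \left(-75\right) = \left(-67\right) \left(-75\right) = 5025$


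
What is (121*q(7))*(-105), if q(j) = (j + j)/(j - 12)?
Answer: 35574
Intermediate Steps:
q(j) = 2*j/(-12 + j) (q(j) = (2*j)/(-12 + j) = 2*j/(-12 + j))
(121*q(7))*(-105) = (121*(2*7/(-12 + 7)))*(-105) = (121*(2*7/(-5)))*(-105) = (121*(2*7*(-⅕)))*(-105) = (121*(-14/5))*(-105) = -1694/5*(-105) = 35574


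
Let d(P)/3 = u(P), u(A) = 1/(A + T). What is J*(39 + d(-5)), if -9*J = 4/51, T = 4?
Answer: -16/51 ≈ -0.31373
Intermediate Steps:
J = -4/459 (J = -4/(9*51) = -1/9*4/51 = -4/459 ≈ -0.0087146)
u(A) = 1/(4 + A) (u(A) = 1/(A + 4) = 1/(4 + A))
d(P) = 3/(4 + P)
J*(39 + d(-5)) = -4*(39 + 3/(4 - 5))/459 = -4*(39 + 3/(-1))/459 = -4*(39 + 3*(-1))/459 = -4*(39 - 3)/459 = -4/459*36 = -16/51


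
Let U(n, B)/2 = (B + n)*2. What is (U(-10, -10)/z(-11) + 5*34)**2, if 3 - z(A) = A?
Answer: 1322500/49 ≈ 26990.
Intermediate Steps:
z(A) = 3 - A
U(n, B) = 4*B + 4*n (U(n, B) = 2*((B + n)*2) = 2*(2*B + 2*n) = 4*B + 4*n)
(U(-10, -10)/z(-11) + 5*34)**2 = ((4*(-10) + 4*(-10))/(3 - 1*(-11)) + 5*34)**2 = ((-40 - 40)/(3 + 11) + 170)**2 = (-80/14 + 170)**2 = (-80*1/14 + 170)**2 = (-40/7 + 170)**2 = (1150/7)**2 = 1322500/49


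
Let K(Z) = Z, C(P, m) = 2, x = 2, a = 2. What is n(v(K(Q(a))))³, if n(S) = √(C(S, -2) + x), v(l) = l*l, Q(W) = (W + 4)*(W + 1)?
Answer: 8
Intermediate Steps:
Q(W) = (1 + W)*(4 + W) (Q(W) = (4 + W)*(1 + W) = (1 + W)*(4 + W))
v(l) = l²
n(S) = 2 (n(S) = √(2 + 2) = √4 = 2)
n(v(K(Q(a))))³ = 2³ = 8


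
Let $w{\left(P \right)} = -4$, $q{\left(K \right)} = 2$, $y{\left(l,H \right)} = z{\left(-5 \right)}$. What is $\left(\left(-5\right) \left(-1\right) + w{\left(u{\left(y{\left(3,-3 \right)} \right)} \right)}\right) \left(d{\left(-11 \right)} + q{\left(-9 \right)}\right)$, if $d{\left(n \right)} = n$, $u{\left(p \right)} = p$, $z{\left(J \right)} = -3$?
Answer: $-9$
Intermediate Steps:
$y{\left(l,H \right)} = -3$
$\left(\left(-5\right) \left(-1\right) + w{\left(u{\left(y{\left(3,-3 \right)} \right)} \right)}\right) \left(d{\left(-11 \right)} + q{\left(-9 \right)}\right) = \left(\left(-5\right) \left(-1\right) - 4\right) \left(-11 + 2\right) = \left(5 - 4\right) \left(-9\right) = 1 \left(-9\right) = -9$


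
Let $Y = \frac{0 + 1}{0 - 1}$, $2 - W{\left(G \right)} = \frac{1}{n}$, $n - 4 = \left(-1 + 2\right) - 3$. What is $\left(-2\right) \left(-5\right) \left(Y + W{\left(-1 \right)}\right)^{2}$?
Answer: $\frac{5}{2} \approx 2.5$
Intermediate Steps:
$n = 2$ ($n = 4 + \left(\left(-1 + 2\right) - 3\right) = 4 + \left(1 - 3\right) = 4 - 2 = 2$)
$W{\left(G \right)} = \frac{3}{2}$ ($W{\left(G \right)} = 2 - \frac{1}{2} = \frac{3}{2}$)
$Y = -1$ ($Y = 1 \frac{1}{-1} = 1 \left(-1\right) = -1$)
$\left(-2\right) \left(-5\right) \left(Y + W{\left(-1 \right)}\right)^{2} = \left(-2\right) \left(-5\right) \left(-1 + \frac{3}{2}\right)^{2} = \frac{10}{4} = 10 \cdot \frac{1}{4} = \frac{5}{2}$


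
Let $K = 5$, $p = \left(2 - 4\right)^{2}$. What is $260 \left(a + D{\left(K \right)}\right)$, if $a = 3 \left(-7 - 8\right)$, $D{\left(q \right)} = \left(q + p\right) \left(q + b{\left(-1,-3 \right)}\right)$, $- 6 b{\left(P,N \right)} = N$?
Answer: $1170$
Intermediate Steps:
$b{\left(P,N \right)} = - \frac{N}{6}$
$p = 4$ ($p = \left(-2\right)^{2} = 4$)
$D{\left(q \right)} = \left(\frac{1}{2} + q\right) \left(4 + q\right)$ ($D{\left(q \right)} = \left(q + 4\right) \left(q - - \frac{1}{2}\right) = \left(4 + q\right) \left(q + \frac{1}{2}\right) = \left(4 + q\right) \left(\frac{1}{2} + q\right) = \left(\frac{1}{2} + q\right) \left(4 + q\right)$)
$a = -45$ ($a = 3 \left(-15\right) = -45$)
$260 \left(a + D{\left(K \right)}\right) = 260 \left(-45 + \left(2 + 5^{2} + \frac{9}{2} \cdot 5\right)\right) = 260 \left(-45 + \left(2 + 25 + \frac{45}{2}\right)\right) = 260 \left(-45 + \frac{99}{2}\right) = 260 \cdot \frac{9}{2} = 1170$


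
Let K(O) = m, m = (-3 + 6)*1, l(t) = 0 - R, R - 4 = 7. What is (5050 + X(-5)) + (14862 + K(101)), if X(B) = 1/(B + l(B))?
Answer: 318639/16 ≈ 19915.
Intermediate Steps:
R = 11 (R = 4 + 7 = 11)
l(t) = -11 (l(t) = 0 - 1*11 = 0 - 11 = -11)
X(B) = 1/(-11 + B) (X(B) = 1/(B - 11) = 1/(-11 + B))
m = 3 (m = 3*1 = 3)
K(O) = 3
(5050 + X(-5)) + (14862 + K(101)) = (5050 + 1/(-11 - 5)) + (14862 + 3) = (5050 + 1/(-16)) + 14865 = (5050 - 1/16) + 14865 = 80799/16 + 14865 = 318639/16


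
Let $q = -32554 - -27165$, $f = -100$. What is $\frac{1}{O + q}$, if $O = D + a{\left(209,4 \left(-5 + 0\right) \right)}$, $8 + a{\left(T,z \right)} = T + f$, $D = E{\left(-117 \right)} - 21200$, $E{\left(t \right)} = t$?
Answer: $- \frac{1}{26605} \approx -3.7587 \cdot 10^{-5}$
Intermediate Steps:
$D = -21317$ ($D = -117 - 21200 = -21317$)
$a{\left(T,z \right)} = -108 + T$ ($a{\left(T,z \right)} = -8 + \left(T - 100\right) = -8 + \left(-100 + T\right) = -108 + T$)
$O = -21216$ ($O = -21317 + \left(-108 + 209\right) = -21317 + 101 = -21216$)
$q = -5389$ ($q = -32554 + 27165 = -5389$)
$\frac{1}{O + q} = \frac{1}{-21216 - 5389} = \frac{1}{-26605} = - \frac{1}{26605}$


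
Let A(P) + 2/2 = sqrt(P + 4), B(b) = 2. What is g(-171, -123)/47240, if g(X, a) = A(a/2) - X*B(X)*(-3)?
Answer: -1027/47240 + I*sqrt(230)/94480 ≈ -0.02174 + 0.00016052*I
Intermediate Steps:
A(P) = -1 + sqrt(4 + P) (A(P) = -1 + sqrt(P + 4) = -1 + sqrt(4 + P))
g(X, a) = -1 + sqrt(4 + a/2) + 6*X (g(X, a) = (-1 + sqrt(4 + a/2)) - X*2*(-3) = (-1 + sqrt(4 + a*(1/2))) - 2*X*(-3) = (-1 + sqrt(4 + a/2)) - (-6)*X = (-1 + sqrt(4 + a/2)) + 6*X = -1 + sqrt(4 + a/2) + 6*X)
g(-171, -123)/47240 = (-1 + sqrt(16 + 2*(-123))/2 + 6*(-171))/47240 = (-1 + sqrt(16 - 246)/2 - 1026)*(1/47240) = (-1 + sqrt(-230)/2 - 1026)*(1/47240) = (-1 + (I*sqrt(230))/2 - 1026)*(1/47240) = (-1 + I*sqrt(230)/2 - 1026)*(1/47240) = (-1027 + I*sqrt(230)/2)*(1/47240) = -1027/47240 + I*sqrt(230)/94480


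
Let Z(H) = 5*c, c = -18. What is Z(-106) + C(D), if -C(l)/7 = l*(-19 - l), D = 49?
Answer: 23234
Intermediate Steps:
Z(H) = -90 (Z(H) = 5*(-18) = -90)
C(l) = -7*l*(-19 - l)
Z(-106) + C(D) = -90 + 7*49*(19 + 49) = -90 + 7*49*68 = -90 + 23324 = 23234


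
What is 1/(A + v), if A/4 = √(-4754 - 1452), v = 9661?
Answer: 9661/93434217 - 4*I*√6206/93434217 ≈ 0.0001034 - 3.3726e-6*I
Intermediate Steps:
A = 4*I*√6206 (A = 4*√(-4754 - 1452) = 4*√(-6206) = 4*(I*√6206) = 4*I*√6206 ≈ 315.11*I)
1/(A + v) = 1/(4*I*√6206 + 9661) = 1/(9661 + 4*I*√6206)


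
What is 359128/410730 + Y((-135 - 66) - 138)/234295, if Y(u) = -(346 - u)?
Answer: 8386054471/9623198535 ≈ 0.87144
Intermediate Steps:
Y(u) = -346 + u
359128/410730 + Y((-135 - 66) - 138)/234295 = 359128/410730 + (-346 + ((-135 - 66) - 138))/234295 = 359128*(1/410730) + (-346 + (-201 - 138))*(1/234295) = 179564/205365 + (-346 - 339)*(1/234295) = 179564/205365 - 685*1/234295 = 179564/205365 - 137/46859 = 8386054471/9623198535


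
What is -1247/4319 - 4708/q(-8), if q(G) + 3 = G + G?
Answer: 20310159/82061 ≈ 247.50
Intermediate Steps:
q(G) = -3 + 2*G (q(G) = -3 + (G + G) = -3 + 2*G)
-1247/4319 - 4708/q(-8) = -1247/4319 - 4708/(-3 + 2*(-8)) = -1247*1/4319 - 4708/(-3 - 16) = -1247/4319 - 4708/(-19) = -1247/4319 - 4708*(-1/19) = -1247/4319 + 4708/19 = 20310159/82061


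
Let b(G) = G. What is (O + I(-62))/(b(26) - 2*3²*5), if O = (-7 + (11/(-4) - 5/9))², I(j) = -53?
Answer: -68953/82944 ≈ -0.83132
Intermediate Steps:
O = 137641/1296 (O = (-7 + (11*(-¼) - 5*⅑))² = (-7 + (-11/4 - 5/9))² = (-7 - 119/36)² = (-371/36)² = 137641/1296 ≈ 106.20)
(O + I(-62))/(b(26) - 2*3²*5) = (137641/1296 - 53)/(26 - 2*3²*5) = 68953/(1296*(26 - 2*9*5)) = 68953/(1296*(26 - 18*5)) = 68953/(1296*(26 - 90)) = (68953/1296)/(-64) = (68953/1296)*(-1/64) = -68953/82944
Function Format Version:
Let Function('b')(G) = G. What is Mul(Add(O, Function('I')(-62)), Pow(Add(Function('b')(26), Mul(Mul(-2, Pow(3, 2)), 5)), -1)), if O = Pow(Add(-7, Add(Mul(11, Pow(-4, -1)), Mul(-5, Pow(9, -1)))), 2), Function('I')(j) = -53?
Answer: Rational(-68953, 82944) ≈ -0.83132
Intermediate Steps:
O = Rational(137641, 1296) (O = Pow(Add(-7, Add(Mul(11, Rational(-1, 4)), Mul(-5, Rational(1, 9)))), 2) = Pow(Add(-7, Add(Rational(-11, 4), Rational(-5, 9))), 2) = Pow(Add(-7, Rational(-119, 36)), 2) = Pow(Rational(-371, 36), 2) = Rational(137641, 1296) ≈ 106.20)
Mul(Add(O, Function('I')(-62)), Pow(Add(Function('b')(26), Mul(Mul(-2, Pow(3, 2)), 5)), -1)) = Mul(Add(Rational(137641, 1296), -53), Pow(Add(26, Mul(Mul(-2, Pow(3, 2)), 5)), -1)) = Mul(Rational(68953, 1296), Pow(Add(26, Mul(Mul(-2, 9), 5)), -1)) = Mul(Rational(68953, 1296), Pow(Add(26, Mul(-18, 5)), -1)) = Mul(Rational(68953, 1296), Pow(Add(26, -90), -1)) = Mul(Rational(68953, 1296), Pow(-64, -1)) = Mul(Rational(68953, 1296), Rational(-1, 64)) = Rational(-68953, 82944)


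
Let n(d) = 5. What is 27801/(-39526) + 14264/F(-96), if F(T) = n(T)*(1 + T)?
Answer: -577004339/18774850 ≈ -30.733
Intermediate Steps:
F(T) = 5 + 5*T (F(T) = 5*(1 + T) = 5 + 5*T)
27801/(-39526) + 14264/F(-96) = 27801/(-39526) + 14264/(5 + 5*(-96)) = 27801*(-1/39526) + 14264/(5 - 480) = -27801/39526 + 14264/(-475) = -27801/39526 + 14264*(-1/475) = -27801/39526 - 14264/475 = -577004339/18774850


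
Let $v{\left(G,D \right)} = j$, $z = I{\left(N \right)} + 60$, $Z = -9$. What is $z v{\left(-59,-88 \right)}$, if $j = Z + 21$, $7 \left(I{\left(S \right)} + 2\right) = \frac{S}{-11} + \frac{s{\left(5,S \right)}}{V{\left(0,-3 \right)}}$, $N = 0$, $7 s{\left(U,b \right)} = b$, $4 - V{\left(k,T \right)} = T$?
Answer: $696$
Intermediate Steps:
$V{\left(k,T \right)} = 4 - T$
$s{\left(U,b \right)} = \frac{b}{7}$
$I{\left(S \right)} = -2 - \frac{38 S}{3773}$ ($I{\left(S \right)} = -2 + \frac{\frac{S}{-11} + \frac{\frac{1}{7} S}{4 - -3}}{7} = -2 + \frac{S \left(- \frac{1}{11}\right) + \frac{\frac{1}{7} S}{4 + 3}}{7} = -2 + \frac{- \frac{S}{11} + \frac{\frac{1}{7} S}{7}}{7} = -2 + \frac{- \frac{S}{11} + \frac{S}{7} \cdot \frac{1}{7}}{7} = -2 + \frac{- \frac{S}{11} + \frac{S}{49}}{7} = -2 + \frac{\left(- \frac{38}{539}\right) S}{7} = -2 - \frac{38 S}{3773}$)
$z = 58$ ($z = \left(-2 - 0\right) + 60 = \left(-2 + 0\right) + 60 = -2 + 60 = 58$)
$j = 12$ ($j = -9 + 21 = 12$)
$v{\left(G,D \right)} = 12$
$z v{\left(-59,-88 \right)} = 58 \cdot 12 = 696$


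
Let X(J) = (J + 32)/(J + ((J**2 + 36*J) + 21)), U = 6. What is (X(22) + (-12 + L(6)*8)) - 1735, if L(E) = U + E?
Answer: -2177615/1319 ≈ -1651.0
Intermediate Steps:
L(E) = 6 + E
X(J) = (32 + J)/(21 + J**2 + 37*J) (X(J) = (32 + J)/(J + (21 + J**2 + 36*J)) = (32 + J)/(21 + J**2 + 37*J))
(X(22) + (-12 + L(6)*8)) - 1735 = ((32 + 22)/(21 + 22**2 + 37*22) + (-12 + (6 + 6)*8)) - 1735 = (54/(21 + 484 + 814) + (-12 + 12*8)) - 1735 = (54/1319 + (-12 + 96)) - 1735 = ((1/1319)*54 + 84) - 1735 = (54/1319 + 84) - 1735 = 110850/1319 - 1735 = -2177615/1319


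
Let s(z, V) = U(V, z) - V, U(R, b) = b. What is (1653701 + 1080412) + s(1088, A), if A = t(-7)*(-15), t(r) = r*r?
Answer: 2735936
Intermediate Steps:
t(r) = r²
A = -735 (A = (-7)²*(-15) = 49*(-15) = -735)
s(z, V) = z - V
(1653701 + 1080412) + s(1088, A) = (1653701 + 1080412) + (1088 - 1*(-735)) = 2734113 + (1088 + 735) = 2734113 + 1823 = 2735936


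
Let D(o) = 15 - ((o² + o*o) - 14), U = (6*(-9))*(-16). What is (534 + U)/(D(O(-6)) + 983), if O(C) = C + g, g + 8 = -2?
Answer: 699/250 ≈ 2.7960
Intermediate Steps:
g = -10 (g = -8 - 2 = -10)
O(C) = -10 + C (O(C) = C - 10 = -10 + C)
U = 864 (U = -54*(-16) = 864)
D(o) = 29 - 2*o² (D(o) = 15 - ((o² + o²) - 14) = 15 - (2*o² - 14) = 15 - (-14 + 2*o²) = 15 + (14 - 2*o²) = 29 - 2*o²)
(534 + U)/(D(O(-6)) + 983) = (534 + 864)/((29 - 2*(-10 - 6)²) + 983) = 1398/((29 - 2*(-16)²) + 983) = 1398/((29 - 2*256) + 983) = 1398/((29 - 512) + 983) = 1398/(-483 + 983) = 1398/500 = 1398*(1/500) = 699/250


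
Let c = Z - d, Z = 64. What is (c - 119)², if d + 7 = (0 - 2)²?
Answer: 2704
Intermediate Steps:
d = -3 (d = -7 + (0 - 2)² = -7 + (-2)² = -7 + 4 = -3)
c = 67 (c = 64 - 1*(-3) = 64 + 3 = 67)
(c - 119)² = (67 - 119)² = (-52)² = 2704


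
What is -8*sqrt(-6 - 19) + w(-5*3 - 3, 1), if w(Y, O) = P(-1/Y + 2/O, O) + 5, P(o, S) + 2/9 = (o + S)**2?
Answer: 4573/324 - 40*I ≈ 14.114 - 40.0*I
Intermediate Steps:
P(o, S) = -2/9 + (S + o)**2 (P(o, S) = -2/9 + (o + S)**2 = -2/9 + (S + o)**2)
w(Y, O) = 43/9 + (O - 1/Y + 2/O)**2 (w(Y, O) = (-2/9 + (O + (-1/Y + 2/O))**2) + 5 = (-2/9 + (O - 1/Y + 2/O)**2) + 5 = 43/9 + (O - 1/Y + 2/O)**2)
-8*sqrt(-6 - 19) + w(-5*3 - 3, 1) = -8*sqrt(-6 - 19) + (43/9 + (1 - 1/(-5*3 - 3) + 2/1)**2) = -40*I + (43/9 + (1 - 1/(-15 - 3) + 2*1)**2) = -40*I + (43/9 + (1 - 1/(-18) + 2)**2) = -40*I + (43/9 + (1 - 1*(-1/18) + 2)**2) = -40*I + (43/9 + (1 + 1/18 + 2)**2) = -40*I + (43/9 + (55/18)**2) = -40*I + (43/9 + 3025/324) = -40*I + 4573/324 = 4573/324 - 40*I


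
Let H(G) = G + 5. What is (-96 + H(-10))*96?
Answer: -9696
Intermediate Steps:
H(G) = 5 + G
(-96 + H(-10))*96 = (-96 + (5 - 10))*96 = (-96 - 5)*96 = -101*96 = -9696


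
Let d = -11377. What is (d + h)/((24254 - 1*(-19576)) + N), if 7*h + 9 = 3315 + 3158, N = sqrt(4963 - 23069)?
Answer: -1603630125/6723804521 + 73175*I*sqrt(18106)/13447609042 ≈ -0.2385 + 0.0007322*I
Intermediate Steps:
N = I*sqrt(18106) (N = sqrt(-18106) = I*sqrt(18106) ≈ 134.56*I)
h = 6464/7 (h = -9/7 + (3315 + 3158)/7 = -9/7 + (1/7)*6473 = -9/7 + 6473/7 = 6464/7 ≈ 923.43)
(d + h)/((24254 - 1*(-19576)) + N) = (-11377 + 6464/7)/((24254 - 1*(-19576)) + I*sqrt(18106)) = -73175/(7*((24254 + 19576) + I*sqrt(18106))) = -73175/(7*(43830 + I*sqrt(18106)))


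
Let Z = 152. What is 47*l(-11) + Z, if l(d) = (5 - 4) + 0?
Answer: 199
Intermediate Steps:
l(d) = 1 (l(d) = 1 + 0 = 1)
47*l(-11) + Z = 47*1 + 152 = 47 + 152 = 199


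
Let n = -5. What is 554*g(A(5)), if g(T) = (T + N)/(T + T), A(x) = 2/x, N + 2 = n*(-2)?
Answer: 5817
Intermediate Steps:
N = 8 (N = -2 - 5*(-2) = -2 + 10 = 8)
g(T) = (8 + T)/(2*T) (g(T) = (T + 8)/(T + T) = (8 + T)/((2*T)) = (8 + T)*(1/(2*T)) = (8 + T)/(2*T))
554*g(A(5)) = 554*((8 + 2/5)/(2*((2/5)))) = 554*((8 + 2*(⅕))/(2*((2*(⅕))))) = 554*((8 + ⅖)/(2*(⅖))) = 554*((½)*(5/2)*(42/5)) = 554*(21/2) = 5817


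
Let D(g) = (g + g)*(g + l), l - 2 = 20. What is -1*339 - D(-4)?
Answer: -195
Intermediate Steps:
l = 22 (l = 2 + 20 = 22)
D(g) = 2*g*(22 + g) (D(g) = (g + g)*(g + 22) = (2*g)*(22 + g) = 2*g*(22 + g))
-1*339 - D(-4) = -1*339 - 2*(-4)*(22 - 4) = -339 - 2*(-4)*18 = -339 - 1*(-144) = -339 + 144 = -195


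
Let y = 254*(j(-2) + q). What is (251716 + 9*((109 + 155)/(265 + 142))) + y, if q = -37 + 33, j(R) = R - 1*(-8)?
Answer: 9332504/37 ≈ 2.5223e+5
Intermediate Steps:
j(R) = 8 + R (j(R) = R + 8 = 8 + R)
q = -4
y = 508 (y = 254*((8 - 2) - 4) = 254*(6 - 4) = 254*2 = 508)
(251716 + 9*((109 + 155)/(265 + 142))) + y = (251716 + 9*((109 + 155)/(265 + 142))) + 508 = (251716 + 9*(264/407)) + 508 = (251716 + 9*(264*(1/407))) + 508 = (251716 + 9*(24/37)) + 508 = (251716 + 216/37) + 508 = 9313708/37 + 508 = 9332504/37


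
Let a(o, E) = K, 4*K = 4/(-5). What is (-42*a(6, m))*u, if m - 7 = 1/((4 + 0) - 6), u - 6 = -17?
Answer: -462/5 ≈ -92.400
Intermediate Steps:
u = -11 (u = 6 - 17 = -11)
m = 13/2 (m = 7 + 1/((4 + 0) - 6) = 7 + 1/(4 - 6) = 7 + 1/(-2) = 7 - 1/2 = 13/2 ≈ 6.5000)
K = -1/5 (K = (4/(-5))/4 = (4*(-1/5))/4 = (1/4)*(-4/5) = -1/5 ≈ -0.20000)
a(o, E) = -1/5
(-42*a(6, m))*u = -42*(-1/5)*(-11) = (42/5)*(-11) = -462/5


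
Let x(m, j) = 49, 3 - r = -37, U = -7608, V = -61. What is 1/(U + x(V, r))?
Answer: -1/7559 ≈ -0.00013229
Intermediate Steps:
r = 40 (r = 3 - 1*(-37) = 3 + 37 = 40)
1/(U + x(V, r)) = 1/(-7608 + 49) = 1/(-7559) = -1/7559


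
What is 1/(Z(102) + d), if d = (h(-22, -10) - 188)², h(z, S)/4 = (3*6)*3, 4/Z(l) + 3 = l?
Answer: 99/77620 ≈ 0.0012754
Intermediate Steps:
Z(l) = 4/(-3 + l)
h(z, S) = 216 (h(z, S) = 4*((3*6)*3) = 4*(18*3) = 4*54 = 216)
d = 784 (d = (216 - 188)² = 28² = 784)
1/(Z(102) + d) = 1/(4/(-3 + 102) + 784) = 1/(4/99 + 784) = 1/(77620/99) = 99/77620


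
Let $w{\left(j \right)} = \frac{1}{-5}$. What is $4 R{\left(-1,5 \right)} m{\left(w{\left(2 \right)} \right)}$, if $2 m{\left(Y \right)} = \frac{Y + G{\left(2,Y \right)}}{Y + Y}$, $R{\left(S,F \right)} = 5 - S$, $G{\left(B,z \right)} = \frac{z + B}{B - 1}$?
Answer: $-48$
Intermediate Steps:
$w{\left(j \right)} = - \frac{1}{5}$
$G{\left(B,z \right)} = \frac{B + z}{-1 + B}$
$m{\left(Y \right)} = \frac{2 + 2 Y}{4 Y}$ ($m{\left(Y \right)} = \frac{\left(Y + \frac{2 + Y}{-1 + 2}\right) \frac{1}{Y + Y}}{2} = \frac{\left(Y + \frac{2 + Y}{1}\right) \frac{1}{2 Y}}{2} = \frac{\left(Y + 1 \left(2 + Y\right)\right) \frac{1}{2 Y}}{2} = \frac{\left(Y + \left(2 + Y\right)\right) \frac{1}{2 Y}}{2} = \frac{\left(2 + 2 Y\right) \frac{1}{2 Y}}{2} = \frac{\frac{1}{2} \frac{1}{Y} \left(2 + 2 Y\right)}{2} = \frac{2 + 2 Y}{4 Y}$)
$4 R{\left(-1,5 \right)} m{\left(w{\left(2 \right)} \right)} = 4 \left(5 - -1\right) \frac{1 - \frac{1}{5}}{2 \left(- \frac{1}{5}\right)} = 4 \left(5 + 1\right) \frac{1}{2} \left(-5\right) \frac{4}{5} = 4 \cdot 6 \left(-2\right) = 24 \left(-2\right) = -48$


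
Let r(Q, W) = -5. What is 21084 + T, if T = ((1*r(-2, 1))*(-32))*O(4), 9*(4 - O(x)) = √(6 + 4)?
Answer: 21724 - 160*√10/9 ≈ 21668.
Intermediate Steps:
O(x) = 4 - √10/9 (O(x) = 4 - √(6 + 4)/9 = 4 - √10/9)
T = 640 - 160*√10/9 (T = ((1*(-5))*(-32))*(4 - √10/9) = (-5*(-32))*(4 - √10/9) = 160*(4 - √10/9) = 640 - 160*√10/9 ≈ 583.78)
21084 + T = 21084 + (640 - 160*√10/9) = 21724 - 160*√10/9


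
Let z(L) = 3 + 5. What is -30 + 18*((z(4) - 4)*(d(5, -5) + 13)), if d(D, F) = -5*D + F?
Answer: -1254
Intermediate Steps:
d(D, F) = F - 5*D
z(L) = 8
-30 + 18*((z(4) - 4)*(d(5, -5) + 13)) = -30 + 18*((8 - 4)*((-5 - 5*5) + 13)) = -30 + 18*(4*((-5 - 25) + 13)) = -30 + 18*(4*(-30 + 13)) = -30 + 18*(4*(-17)) = -30 + 18*(-68) = -30 - 1224 = -1254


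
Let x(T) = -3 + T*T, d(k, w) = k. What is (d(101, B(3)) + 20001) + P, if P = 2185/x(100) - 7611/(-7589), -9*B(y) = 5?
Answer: 1525175786898/75867233 ≈ 20103.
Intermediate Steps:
B(y) = -5/9 (B(y) = -1/9*5 = -5/9)
x(T) = -3 + T**2
P = 92669132/75867233 (P = 2185/(-3 + 100**2) - 7611/(-7589) = 2185/(-3 + 10000) - 7611*(-1/7589) = 2185/9997 + 7611/7589 = 92669132/75867233 ≈ 1.2215)
(d(101, B(3)) + 20001) + P = (101 + 20001) + 92669132/75867233 = 20102 + 92669132/75867233 = 1525175786898/75867233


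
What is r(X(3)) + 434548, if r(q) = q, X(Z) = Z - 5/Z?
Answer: 1303648/3 ≈ 4.3455e+5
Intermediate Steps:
r(X(3)) + 434548 = (3 - 5/3) + 434548 = 4/3 + 434548 = 1303648/3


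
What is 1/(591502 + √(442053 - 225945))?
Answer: 295751/174937199948 - 9*√667/174937199948 ≈ 1.6893e-6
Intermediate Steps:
1/(591502 + √(442053 - 225945)) = 1/(591502 + √216108) = 1/(591502 + 18*√667)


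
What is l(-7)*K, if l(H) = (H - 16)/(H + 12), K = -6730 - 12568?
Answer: 443854/5 ≈ 88771.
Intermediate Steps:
K = -19298
l(H) = (-16 + H)/(12 + H)
l(-7)*K = ((-16 - 7)/(12 - 7))*(-19298) = (-23/5)*(-19298) = ((⅕)*(-23))*(-19298) = -23/5*(-19298) = 443854/5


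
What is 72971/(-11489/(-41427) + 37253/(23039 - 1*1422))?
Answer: 65347534210689/1791637744 ≈ 36474.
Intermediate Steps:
72971/(-11489/(-41427) + 37253/(23039 - 1*1422)) = 72971/(-11489*(-1/41427) + 37253/(23039 - 1422)) = 72971/(11489/41427 + 37253/21617) = 72971/(1791637744/895527459) = 72971*(895527459/1791637744) = 65347534210689/1791637744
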